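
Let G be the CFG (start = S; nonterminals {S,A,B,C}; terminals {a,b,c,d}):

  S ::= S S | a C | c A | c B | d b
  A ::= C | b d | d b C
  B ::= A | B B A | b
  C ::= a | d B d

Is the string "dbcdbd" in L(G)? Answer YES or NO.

CNF form of G:
  S -> S S | T1 T0 | T2 C | T3 A | T3 B
  A -> T0 T1 | T1 X4 | T1 X5 | a
  B -> B X6 | T0 T1 | T1 X7 | T1 X8 | a | b
  C -> T1 X9 | a
  T0 -> b
  T1 -> d
  T2 -> a
  T3 -> c
  X4 -> B T1
  X5 -> T0 C
  X6 -> B A
  X7 -> B T1
  X8 -> T0 C
  X9 -> B T1

Fill CYK table bottom-up:
  [0..0]={T1}  "d"  orig:{}
  [1..1]={B,T0}  "b"  orig:{B}
  [2..2]={T3}  "c"  orig:{}
  [3..3]={T1}  "d"  orig:{}
  [4..4]={B,T0}  "b"  orig:{B}
  [5..5]={T1}  "d"  orig:{}
  [0..1]={S}  "db"
  [1..2]=∅  "bc"
  [2..3]=∅  "cd"
  [3..4]={S}  "db"
  [4..5]={A,B,X4,X7,X9}  "bd"  orig:{A,B}
  [0..2]=∅  "dbc"
  [1..3]=∅  "bcd"
  [2..4]=∅  "cdb"
  [3..5]={A,B,C}  "dbd"
  [0..3]=∅  "dbcd"
  [1..4]=∅  "bcdb"
  [2..5]={S}  "cdbd"
  [0..4]=∅  "dbcdb"
  [1..5]=∅  "bcdbd"
  [0..5]={S}  "dbcdbd"

S ∈ T[0,5] ⇒ YES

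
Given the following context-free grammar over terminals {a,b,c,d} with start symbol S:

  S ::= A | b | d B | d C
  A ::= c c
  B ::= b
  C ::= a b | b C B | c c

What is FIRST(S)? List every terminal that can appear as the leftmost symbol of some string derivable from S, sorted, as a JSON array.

Compute FIRST by fixpoint:
iter 1:
  A via A→c c: +{c}
  B via B→b: +{b}
  C via C→a b: +{a}
  C via C→b C B: +{b}
  C via C→c c: +{c}
  S via S→A: +{c}
  S via S→b: +{b}
  S via S→d B: +{d}
  FIRST[S]={b,c,d}  FIRST[A]={c}  FIRST[B]={b}  FIRST[C]={a,b,c}
iter 2: done
  FIRST[S]={b,c,d}  FIRST[A]={c}  FIRST[B]={b}  FIRST[C]={a,b,c}

FIRST(S) = ["b", "c", "d"]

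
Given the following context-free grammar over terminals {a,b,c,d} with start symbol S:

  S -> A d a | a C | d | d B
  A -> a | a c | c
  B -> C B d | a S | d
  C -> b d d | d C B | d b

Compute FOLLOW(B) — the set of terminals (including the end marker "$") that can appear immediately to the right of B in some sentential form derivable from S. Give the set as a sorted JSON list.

Compute FIRST by fixpoint:
pass 1:
  A via A→a: +{a}
  A via A→c: +{c}
  B via B→a S: +{a}
  B via B→d: +{d}
  C via C→b d d: +{b}
  C via C→d C B: +{d}
  S via S→A d a: +{a,c}
  S via S→d: +{d}
  FIRST[S]={a,c,d}  FIRST[A]={a,c}  FIRST[B]={a,d}  FIRST[C]={b,d}
pass 2:
  B via B→C B d: +{b}
  FIRST[S]={a,c,d}  FIRST[A]={a,c}  FIRST[B]={a,b,d}  FIRST[C]={b,d}
pass 3: — fixpoint
  FIRST[S]={a,c,d}  FIRST[A]={a,c}  FIRST[B]={a,b,d}  FIRST[C]={b,d}

Compute FOLLOW by fixpoint:
FOLLOW(S) := {$}
pass 1:
  B→C B d: FOLLOW(C) ⊇ FIRST(B) = {a,b,d}; new: +{a,b,d}
  B→C B d: FOLLOW(B) ⊇ FIRST(d) = {d}; new: +{d}
  B→a S: FOLLOW(S) ⊇ FOLLOW(B) ⊇ {d}; new: +{d}
  C→d C B: FOLLOW(B) ⊇ FOLLOW(C) ⊇ {a,b,d}; new: +{a,b}
  S→A d a: FOLLOW(A) ⊇ FIRST(d) = {d}; new: +{d}
  S→a C: FOLLOW(C) ⊇ FOLLOW(S) ⊇ {$,d}; new: +{$}
  S→d B: FOLLOW(B) ⊇ FOLLOW(S) ⊇ {$,d}; new: +{$}
  FOLLOW(S)={$,d}  FOLLOW(A)={d}  FOLLOW(B)={$,a,b,d}  FOLLOW(C)={$,a,b,d}
pass 2:
  B→a S: FOLLOW(S) ⊇ FOLLOW(B) ⊇ {$,a,b,d}; new: +{a,b}
  FOLLOW(S)={$,a,b,d}  FOLLOW(A)={d}  FOLLOW(B)={$,a,b,d}  FOLLOW(C)={$,a,b,d}
pass 3: done
  FOLLOW(S)={$,a,b,d}  FOLLOW(A)={d}  FOLLOW(B)={$,a,b,d}  FOLLOW(C)={$,a,b,d}

FOLLOW(B) = ["$", "a", "b", "d"]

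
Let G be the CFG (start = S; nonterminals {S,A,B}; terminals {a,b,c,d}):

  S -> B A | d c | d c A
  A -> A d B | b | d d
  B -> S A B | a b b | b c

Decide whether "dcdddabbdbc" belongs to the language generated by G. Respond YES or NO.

CNF form of G:
  S -> B A | T0 T3 | T0 X7
  A -> A X4 | T0 T0 | b
  B -> S X5 | T1 X6 | T2 T3
  T0 -> d
  T1 -> a
  T2 -> b
  T3 -> c
  X4 -> T0 B
  X5 -> A B
  X6 -> T2 T2
  X7 -> T3 A

Fill CYK table bottom-up:
  cell(0,0) d: {T0}  orig:{}
  cell(1,1) c: {T3}  orig:{}
  cell(2,2) d: {T0}  orig:{}
  cell(3,3) d: {T0}  orig:{}
  cell(4,4) d: {T0}  orig:{}
  cell(5,5) a: {T1}  orig:{}
  cell(6,6) b: {A,T2}  orig:{A}
  cell(7,7) b: {A,T2}  orig:{A}
  cell(8,8) d: {T0}  orig:{}
  cell(9,9) b: {A,T2}  orig:{A}
  cell(10,10) c: {T3}  orig:{}
  cell(0,1) dc: {S}
  cell(1,2) cd: ∅
  cell(2,3) dd: {A}
  cell(3,4) dd: {A}
  cell(4,5) da: ∅
  cell(5,6) ab: ∅
  cell(6,7) bb: {X6}  orig:{}
  cell(7,8) bd: ∅
  cell(8,9) db: ∅
  cell(9,10) bc: {B}
  cell(0,2) dcd: ∅
  cell(1,3) cdd: {X7}  orig:{}
  cell(2,4) ddd: ∅
  cell(3,5) dda: ∅
  cell(4,6) dab: ∅
  cell(5,7) abb: {B}
  cell(6,8) bbd: ∅
  cell(7,9) bdb: ∅
  cell(8,10) dbc: {X4}  orig:{}
  cell(0,3) dcdd: {S}
  cell(1,4) cddd: ∅
  cell(2,5) ddda: ∅
  cell(3,6) ddab: ∅
  cell(4,7) dabb: {X4}  orig:{}
  cell(5,8) abbd: ∅
  cell(6,9) bbdb: ∅
  cell(7,10) bdbc: {A}
  cell(0,4) dcddd: ∅
  cell(1,5) cddda: ∅
  cell(2,6) dddab: ∅
  cell(3,7) ddabb: {X5}  orig:{}
  cell(4,8) dabbd: ∅
  cell(5,9) abbdb: ∅
  cell(6,10) bbdbc: ∅
  cell(0,5) dcddda: ∅
  cell(1,6) cdddab: ∅
  cell(2,7) dddabb: {A}
  cell(3,8) ddabbd: ∅
  cell(4,9) dabbdb: ∅
  cell(5,10) abbdbc: ∅
  cell(0,6) dcdddab: ∅
  cell(1,7) cdddabb: {X7}  orig:{}
  cell(2,8) dddabbd: ∅
  cell(3,9) ddabbdb: ∅
  cell(4,10) dabbdbc: ∅
  cell(0,7) dcdddabb: {S}
  cell(1,8) cdddabbd: ∅
  cell(2,9) dddabbdb: ∅
  cell(3,10) ddabbdbc: ∅
  cell(0,8) dcdddabbd: ∅
  cell(1,9) cdddabbdb: ∅
  cell(2,10) dddabbdbc: {A}
  cell(0,9) dcdddabbdb: ∅
  cell(1,10) cdddabbdbc: {X7}  orig:{}
  cell(0,10) dcdddabbdbc: {S}

S ∈ T[0,10] ⇒ YES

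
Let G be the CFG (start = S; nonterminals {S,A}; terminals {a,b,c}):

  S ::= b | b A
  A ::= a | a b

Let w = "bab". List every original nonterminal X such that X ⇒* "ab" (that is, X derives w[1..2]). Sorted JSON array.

Convert to CNF:
  S -> T1 A | b
  A -> T0 T1 | a
  T0 -> a
  T1 -> b

Fill CYK table bottom-up — only the sub-triangle for w[1..2]:
  [1..1]={A,T0}  "a"  orig:{A}
  [2..2]={S,T1}  "b"  orig:{S}
  [1..2]={A}  "ab"

Original NTs in T[1,2] deriving "ab": ["A"]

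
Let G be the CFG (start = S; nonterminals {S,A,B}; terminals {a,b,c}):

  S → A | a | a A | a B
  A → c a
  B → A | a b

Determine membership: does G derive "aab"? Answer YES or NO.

Convert to CNF:
  S -> T0 T1 | T1 A | T1 B | a
  A -> T0 T1
  B -> T0 T1 | T1 T2
  T0 -> c
  T1 -> a
  T2 -> b

Fill CYK table bottom-up:
  [0..0]={S,T1}  "a"  orig:{S}
  [1..1]={S,T1}  "a"  orig:{S}
  [2..2]={T2}  "b"  orig:{}
  [0..1]=∅  "aa"
  [1..2]={B}  "ab"
  [0..2]={S}  "aab"

S ∈ T[0,2] ⇒ YES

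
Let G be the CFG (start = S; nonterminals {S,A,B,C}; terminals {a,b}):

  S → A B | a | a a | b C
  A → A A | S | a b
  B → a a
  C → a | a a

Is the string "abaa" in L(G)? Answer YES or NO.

CNF form of G:
  S -> A B | T0 T0 | T1 C | a
  A -> A A | A B | T0 T0 | T0 T1 | T1 C | a
  B -> T0 T0
  C -> T0 T0 | a
  T0 -> a
  T1 -> b

CYK table (by increasing span):
  T[0,0] 'a' = {A,C,S,T0}  orig:{A,C,S}
  T[1,1] 'b' = {T1}  orig:{}
  T[2,2] 'a' = {A,C,S,T0}  orig:{A,C,S}
  T[3,3] 'a' = {A,C,S,T0}  orig:{A,C,S}
  T[0,1] 'ab' = {A}
  T[1,2] 'ba' = {A,S}
  T[2,3] 'aa' = {A,B,C,S}
  T[0,2] 'aba' = {A}
  T[1,3] 'baa' = {A,S}
  T[0,3] 'abaa' = {A,S}

S ∈ T[0,3] ⇒ YES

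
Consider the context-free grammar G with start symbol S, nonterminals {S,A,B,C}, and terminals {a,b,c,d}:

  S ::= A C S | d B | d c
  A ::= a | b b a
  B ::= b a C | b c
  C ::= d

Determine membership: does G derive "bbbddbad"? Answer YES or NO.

CNF form of G:
  S -> A X6 | T3 B | T3 T2
  A -> T0 X4 | a
  B -> T0 T2 | T0 X5
  C -> d
  T0 -> b
  T1 -> a
  T2 -> c
  T3 -> d
  X4 -> T0 T1
  X5 -> T1 C
  X6 -> C S

Fill CYK table bottom-up:
  [0..0]={T0}  "b"  orig:{}
  [1..1]={T0}  "b"  orig:{}
  [2..2]={T0}  "b"  orig:{}
  [3..3]={C,T3}  "d"  orig:{C}
  [4..4]={C,T3}  "d"  orig:{C}
  [5..5]={T0}  "b"  orig:{}
  [6..6]={A,T1}  "a"  orig:{A}
  [7..7]={C,T3}  "d"  orig:{C}
  [0..1]=∅  "bb"
  [1..2]=∅  "bb"
  [2..3]=∅  "bd"
  [3..4]=∅  "dd"
  [4..5]=∅  "db"
  [5..6]={X4}  "ba"  orig:{}
  [6..7]={X5}  "ad"  orig:{}
  [0..2]=∅  "bbb"
  [1..3]=∅  "bbd"
  [2..4]=∅  "bdd"
  [3..5]=∅  "ddb"
  [4..6]=∅  "dba"
  [5..7]={B}  "bad"
  [0..3]=∅  "bbbd"
  [1..4]=∅  "bbdd"
  [2..5]=∅  "bddb"
  [3..6]=∅  "ddba"
  [4..7]={S}  "dbad"
  [0..4]=∅  "bbbdd"
  [1..5]=∅  "bbddb"
  [2..6]=∅  "bddba"
  [3..7]={X6}  "ddbad"  orig:{}
  [0..5]=∅  "bbbddb"
  [1..6]=∅  "bbddba"
  [2..7]=∅  "bddbad"
  [0..6]=∅  "bbbddba"
  [1..7]=∅  "bbddbad"
  [0..7]=∅  "bbbddbad"

S ∉ T[0,7] ⇒ NO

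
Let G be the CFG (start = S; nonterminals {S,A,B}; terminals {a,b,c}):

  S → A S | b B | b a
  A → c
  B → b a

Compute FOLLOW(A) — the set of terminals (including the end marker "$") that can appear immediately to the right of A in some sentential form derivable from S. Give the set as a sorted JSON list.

FIRST sets, iterate to fixpoint:
iter 1:
  A via A→c: +{c}
  B via B→b a: +{b}
  S via S→A S: +{c}
  S via S→b B: +{b}
  FIRST[S]={b,c}  FIRST[A]={c}  FIRST[B]={b}
iter 2: — fixpoint
  FIRST[S]={b,c}  FIRST[A]={c}  FIRST[B]={b}

FOLLOW sets:
initialize: $ ∈ FOLLOW(S)
iter 1:
  S→A S: FOLLOW(A) ⊇ FIRST(S) = {b,c}; new: +{b,c}
  S→b B: FOLLOW(B) ⊇ FOLLOW(S) ⊇ {$}; new: +{$}
  S: {$}  A: {b,c}  B: {$}
iter 2: (no change)
  S: {$}  A: {b,c}  B: {$}

FOLLOW(A) = ["b", "c"]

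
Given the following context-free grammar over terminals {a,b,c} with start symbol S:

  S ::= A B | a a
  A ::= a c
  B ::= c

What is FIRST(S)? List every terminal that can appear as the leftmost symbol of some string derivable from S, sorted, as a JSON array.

Compute FIRST by fixpoint:
pass 1:
  A via A→a c: +{a}
  B via B→c: +{c}
  S via S→A B: +{a}
  FIRST[S]={a}  FIRST[A]={a}  FIRST[B]={c}
pass 2: (no change)
  FIRST[S]={a}  FIRST[A]={a}  FIRST[B]={c}

FIRST(S) = ["a"]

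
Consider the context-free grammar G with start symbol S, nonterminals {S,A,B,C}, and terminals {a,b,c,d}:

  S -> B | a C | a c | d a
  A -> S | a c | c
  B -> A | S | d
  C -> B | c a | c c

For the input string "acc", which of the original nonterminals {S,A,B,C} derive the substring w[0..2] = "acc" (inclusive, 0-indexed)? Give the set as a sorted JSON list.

Convert to CNF:
  S -> T0 C | T0 T1 | T2 T0 | c | d
  A -> T0 C | T0 T1 | T2 T0 | c | d
  B -> T0 C | T0 T1 | T2 T0 | c | d
  C -> T0 C | T0 T1 | T1 T0 | T1 T1 | T2 T0 | c | d
  T0 -> a
  T1 -> c
  T2 -> d

CYK table (by increasing span) — only the sub-triangle for w[0..2]:
  cell(0,0) a: {T0}  orig:{}
  cell(1,1) c: {A,B,C,S,T1}  orig:{A,B,C,S}
  cell(2,2) c: {A,B,C,S,T1}  orig:{A,B,C,S}
  cell(0,1) ac: {A,B,C,S}
  cell(1,2) cc: {C}
  cell(0,2) acc: {A,B,C,S}

Original NTs in T[0,2] deriving "acc": ["A", "B", "C", "S"]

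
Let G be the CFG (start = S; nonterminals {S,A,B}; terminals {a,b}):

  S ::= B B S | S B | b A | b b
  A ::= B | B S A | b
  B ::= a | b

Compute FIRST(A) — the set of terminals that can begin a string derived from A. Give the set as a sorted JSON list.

Compute FIRST by fixpoint:
pass 1:
  A via A→b: +{b}
  B via B→a: +{a}
  B via B→b: +{b}
  S via S→B B S: +{a,b}
  FIRST(S)={a,b}  FIRST(A)={b}  FIRST(B)={a,b}
pass 2:
  A via A→B: +{a}
  FIRST(S)={a,b}  FIRST(A)={a,b}  FIRST(B)={a,b}
pass 3: (no change)
  FIRST(S)={a,b}  FIRST(A)={a,b}  FIRST(B)={a,b}

FIRST(A) = ["a", "b"]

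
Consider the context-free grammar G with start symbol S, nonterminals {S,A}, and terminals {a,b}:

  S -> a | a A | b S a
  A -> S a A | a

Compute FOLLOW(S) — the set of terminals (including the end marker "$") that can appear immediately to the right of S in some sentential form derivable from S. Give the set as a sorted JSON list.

FIRST iteration:
pass 1:
  A via A→a: +{a}
  S via S→a: +{a}
  S via S→b S a: +{b}
  FIRST[S]={a,b}  FIRST[A]={a}
pass 2:
  A via A→S a A: +{b}
  FIRST[S]={a,b}  FIRST[A]={a,b}
pass 3: (no change)
  FIRST[S]={a,b}  FIRST[A]={a,b}

FOLLOW sets:
seed FOLLOW(S) with $
pass 1:
  A→S a A: FOLLOW(S) ⊇ FIRST(a) = {a}; new: +{a}
  S→a A: FOLLOW(A) ⊇ FOLLOW(S) ⊇ {$,a}; new: +{$,a}
  FOLLOW[S]={$,a}  FOLLOW[A]={$,a}
pass 2: done
  FOLLOW[S]={$,a}  FOLLOW[A]={$,a}

FOLLOW(S) = ["$", "a"]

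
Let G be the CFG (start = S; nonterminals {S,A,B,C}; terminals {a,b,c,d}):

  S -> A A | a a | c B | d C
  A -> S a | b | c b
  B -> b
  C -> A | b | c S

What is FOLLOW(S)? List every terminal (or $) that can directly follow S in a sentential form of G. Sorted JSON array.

Compute FIRST by fixpoint:
round 1:
  A via A→b: +{b}
  A via A→c b: +{c}
  B via B→b: +{b}
  C via C→A: +{b,c}
  S via S→A A: +{b,c}
  S via S→a a: +{a}
  S via S→d C: +{d}
  FIRST(S)={a,b,c,d}  FIRST(A)={b,c}  FIRST(B)={b}  FIRST(C)={b,c}
round 2:
  A via A→S a: +{a,d}
  C via C→A: +{a,d}
  FIRST(S)={a,b,c,d}  FIRST(A)={a,b,c,d}  FIRST(B)={b}  FIRST(C)={a,b,c,d}
round 3: (stable)
  FIRST(S)={a,b,c,d}  FIRST(A)={a,b,c,d}  FIRST(B)={b}  FIRST(C)={a,b,c,d}

FOLLOW iteration:
initialize: $ ∈ FOLLOW(S)
[1]
  A→S a: FOLLOW(S) ⊇ FIRST(a) = {a}; new: +{a}
  S→A A: FOLLOW(A) ⊇ FIRST(A) = {a,b,c,d}; new: +{a,b,c,d}
  S→A A: FOLLOW(A) ⊇ FOLLOW(S) ⊇ {$,a}; new: +{$}
  S→c B: FOLLOW(B) ⊇ FOLLOW(S) ⊇ {$,a}; new: +{$,a}
  S→d C: FOLLOW(C) ⊇ FOLLOW(S) ⊇ {$,a}; new: +{$,a}
  FOLLOW[S]={$,a}  FOLLOW[A]={$,a,b,c,d}  FOLLOW[B]={$,a}  FOLLOW[C]={$,a}
[2] (no change)
  FOLLOW[S]={$,a}  FOLLOW[A]={$,a,b,c,d}  FOLLOW[B]={$,a}  FOLLOW[C]={$,a}

FOLLOW(S) = ["$", "a"]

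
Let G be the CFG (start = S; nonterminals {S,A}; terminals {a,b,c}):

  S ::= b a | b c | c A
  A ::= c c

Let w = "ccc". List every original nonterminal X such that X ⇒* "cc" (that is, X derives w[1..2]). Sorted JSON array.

Convert to CNF:
  S -> T0 A | T1 T0 | T1 T2
  A -> T0 T0
  T0 -> c
  T1 -> b
  T2 -> a

CYK fill, restricted to cells inside w[1..2]:
  cell(1,1) c: {T0}  orig:{}
  cell(2,2) c: {T0}  orig:{}
  cell(1,2) cc: {A}

Original NTs in T[1,2] deriving "cc": ["A"]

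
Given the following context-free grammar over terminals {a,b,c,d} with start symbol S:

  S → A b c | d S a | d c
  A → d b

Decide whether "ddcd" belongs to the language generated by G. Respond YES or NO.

Convert to CNF:
  S -> A X4 | T0 T2 | T0 X5
  A -> T0 T1
  T0 -> d
  T1 -> b
  T2 -> c
  T3 -> a
  X4 -> T1 T2
  X5 -> S T3

CYK table (by increasing span):
  cell(0,0) d: {T0}  orig:{}
  cell(1,1) d: {T0}  orig:{}
  cell(2,2) c: {T2}  orig:{}
  cell(3,3) d: {T0}  orig:{}
  cell(0,1) dd: ∅
  cell(1,2) dc: {S}
  cell(2,3) cd: ∅
  cell(0,2) ddc: ∅
  cell(1,3) dcd: ∅
  cell(0,3) ddcd: ∅

S ∉ T[0,3] ⇒ NO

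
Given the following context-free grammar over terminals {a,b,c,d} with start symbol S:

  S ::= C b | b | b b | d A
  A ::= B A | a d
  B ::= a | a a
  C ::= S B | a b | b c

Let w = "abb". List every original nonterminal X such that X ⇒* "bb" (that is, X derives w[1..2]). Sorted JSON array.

CNF form of G:
  S -> C T2 | T1 A | T2 T2 | b
  A -> B A | T0 T1
  B -> T0 T0 | a
  C -> S B | T0 T2 | T2 T3
  T0 -> a
  T1 -> d
  T2 -> b
  T3 -> c

CYK table (by increasing span) (cells [i..j] with 1 ≤ i ≤ j ≤ 2 only):
  cell(1,1) b: {S,T2}  orig:{S}
  cell(2,2) b: {S,T2}  orig:{S}
  cell(1,2) bb: {S}

Original NTs in T[1,2] deriving "bb": ["S"]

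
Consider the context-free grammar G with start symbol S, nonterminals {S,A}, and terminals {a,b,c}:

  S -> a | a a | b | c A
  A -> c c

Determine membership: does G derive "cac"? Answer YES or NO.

CNF form of G:
  S -> T0 A | T1 T1 | a | b
  A -> T0 T0
  T0 -> c
  T1 -> a

CYK fill:
  T[0,0] 'c' = {T0}  orig:{}
  T[1,1] 'a' = {S,T1}  orig:{S}
  T[2,2] 'c' = {T0}  orig:{}
  T[0,1] 'ca' = ∅
  T[1,2] 'ac' = ∅
  T[0,2] 'cac' = ∅

S ∉ T[0,2] ⇒ NO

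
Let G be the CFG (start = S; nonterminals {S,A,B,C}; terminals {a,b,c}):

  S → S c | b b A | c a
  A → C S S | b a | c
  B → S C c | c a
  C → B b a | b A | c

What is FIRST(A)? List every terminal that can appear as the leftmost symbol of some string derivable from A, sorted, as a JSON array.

FIRST iteration:
iter 1:
  A via A→b a: +{b}
  A via A→c: +{c}
  B via B→c a: +{c}
  C via C→B b a: +{c}
  C via C→b A: +{b}
  S via S→b b A: +{b}
  S via S→c a: +{c}
  FIRST(S)={b,c}  FIRST(A)={b,c}  FIRST(B)={c}  FIRST(C)={b,c}
iter 2:
  B via B→S C c: +{b}
  FIRST(S)={b,c}  FIRST(A)={b,c}  FIRST(B)={b,c}  FIRST(C)={b,c}
iter 3: done
  FIRST(S)={b,c}  FIRST(A)={b,c}  FIRST(B)={b,c}  FIRST(C)={b,c}

FIRST(A) = ["b", "c"]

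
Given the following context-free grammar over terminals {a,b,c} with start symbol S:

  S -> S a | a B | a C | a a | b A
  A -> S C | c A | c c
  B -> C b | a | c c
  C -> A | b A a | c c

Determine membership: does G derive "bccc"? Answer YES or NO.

Convert to CNF:
  S -> S T2 | T1 A | T2 B | T2 C | T2 T2
  A -> S C | T0 A | T0 T0
  B -> C T1 | T0 T0 | a
  C -> S C | T0 A | T0 T0 | T1 X3
  T0 -> c
  T1 -> b
  T2 -> a
  X3 -> A T2

CYK table (by increasing span):
  [0..0]={T1}  "b"  orig:{}
  [1..1]={T0}  "c"  orig:{}
  [2..2]={T0}  "c"  orig:{}
  [3..3]={T0}  "c"  orig:{}
  [0..1]=∅  "bc"
  [1..2]={A,B,C}  "cc"
  [2..3]={A,B,C}  "cc"
  [0..2]={S}  "bcc"
  [1..3]={A,C}  "ccc"
  [0..3]={S}  "bccc"

S ∈ T[0,3] ⇒ YES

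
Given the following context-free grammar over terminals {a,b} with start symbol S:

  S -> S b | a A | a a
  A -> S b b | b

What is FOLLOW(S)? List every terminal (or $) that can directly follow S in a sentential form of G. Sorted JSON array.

Compute FIRST by fixpoint:
iter 1:
  A via A→b: +{b}
  S via S→a A: +{a}
  FIRST(S)={a}  FIRST(A)={b}
iter 2:
  A via A→S b b: +{a}
  FIRST(S)={a}  FIRST(A)={a,b}
iter 3: — fixpoint
  FIRST(S)={a}  FIRST(A)={a,b}

FOLLOW iteration:
seed FOLLOW(S) with $
iter 1:
  A→S b b: FOLLOW(S) ⊇ FIRST(b) = {b}; new: +{b}
  S→a A: FOLLOW(A) ⊇ FOLLOW(S) ⊇ {$,b}; new: +{$,b}
  FOLLOW[S]={$,b}  FOLLOW[A]={$,b}
iter 2: (no change)
  FOLLOW[S]={$,b}  FOLLOW[A]={$,b}

FOLLOW(S) = ["$", "b"]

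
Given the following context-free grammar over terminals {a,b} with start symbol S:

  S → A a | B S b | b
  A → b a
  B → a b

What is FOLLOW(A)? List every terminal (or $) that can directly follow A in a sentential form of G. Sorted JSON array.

FIRST sets, iterate to fixpoint:
pass 1:
  A via A→b a: +{b}
  B via B→a b: +{a}
  S via S→A a: +{b}
  S via S→B S b: +{a}
  S: {a,b}  A: {b}  B: {a}
pass 2: (no change)
  S: {a,b}  A: {b}  B: {a}

FOLLOW sets:
initialize: $ ∈ FOLLOW(S)
pass 1:
  S→A a: FOLLOW(A) ⊇ FIRST(a) = {a}; new: +{a}
  S→B S b: FOLLOW(B) ⊇ FIRST(S) = {a,b}; new: +{a,b}
  S→B S b: FOLLOW(S) ⊇ FIRST(b) = {b}; new: +{b}
  FOLLOW(S)={$,b}  FOLLOW(A)={a}  FOLLOW(B)={a,b}
pass 2: (no change)
  FOLLOW(S)={$,b}  FOLLOW(A)={a}  FOLLOW(B)={a,b}

FOLLOW(A) = ["a"]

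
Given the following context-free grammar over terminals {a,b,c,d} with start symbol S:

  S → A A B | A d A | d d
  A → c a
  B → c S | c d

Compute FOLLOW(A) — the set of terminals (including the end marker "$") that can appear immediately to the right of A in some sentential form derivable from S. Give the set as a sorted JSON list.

FIRST sets, iterate to fixpoint:
iter 1:
  A via A→c a: +{c}
  B via B→c S: +{c}
  S via S→A A B: +{c}
  S via S→d d: +{d}
  FIRST(S)={c,d}  FIRST(A)={c}  FIRST(B)={c}
iter 2: (no change)
  FIRST(S)={c,d}  FIRST(A)={c}  FIRST(B)={c}

Compute FOLLOW by fixpoint:
seed FOLLOW(S) with $
iter 1:
  S→A A B: FOLLOW(A) ⊇ FIRST(A) = {c}; new: +{c}
  S→A A B: FOLLOW(B) ⊇ FOLLOW(S) ⊇ {$}; new: +{$}
  S→A d A: FOLLOW(A) ⊇ FIRST(d) = {d}; new: +{d}
  S→A d A: FOLLOW(A) ⊇ FOLLOW(S) ⊇ {$}; new: +{$}
  S: {$}  A: {$,c,d}  B: {$}
iter 2: — fixpoint
  S: {$}  A: {$,c,d}  B: {$}

FOLLOW(A) = ["$", "c", "d"]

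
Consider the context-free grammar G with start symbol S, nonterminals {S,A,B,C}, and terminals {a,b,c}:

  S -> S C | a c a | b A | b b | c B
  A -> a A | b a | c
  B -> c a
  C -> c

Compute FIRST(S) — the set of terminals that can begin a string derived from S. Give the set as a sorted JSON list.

Compute FIRST by fixpoint:
pass 1:
  A via A→a A: +{a}
  A via A→b a: +{b}
  A via A→c: +{c}
  B via B→c a: +{c}
  C via C→c: +{c}
  S via S→a c a: +{a}
  S via S→b A: +{b}
  S via S→c B: +{c}
  FIRST(S)={a,b,c}  FIRST(A)={a,b,c}  FIRST(B)={c}  FIRST(C)={c}
pass 2: — fixpoint
  FIRST(S)={a,b,c}  FIRST(A)={a,b,c}  FIRST(B)={c}  FIRST(C)={c}

FIRST(S) = ["a", "b", "c"]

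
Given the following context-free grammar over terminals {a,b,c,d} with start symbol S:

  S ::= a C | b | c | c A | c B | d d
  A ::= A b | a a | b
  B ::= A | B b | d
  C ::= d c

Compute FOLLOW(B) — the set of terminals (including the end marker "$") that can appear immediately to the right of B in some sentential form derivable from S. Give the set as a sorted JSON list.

Compute FIRST by fixpoint:
round 1:
  A via A→a a: +{a}
  A via A→b: +{b}
  B via B→A: +{a,b}
  B via B→d: +{d}
  C via C→d c: +{d}
  S via S→a C: +{a}
  S via S→b: +{b}
  S via S→c: +{c}
  S via S→d d: +{d}
  FIRST(S)={a,b,c,d}  FIRST(A)={a,b}  FIRST(B)={a,b,d}  FIRST(C)={d}
round 2: (no change)
  FIRST(S)={a,b,c,d}  FIRST(A)={a,b}  FIRST(B)={a,b,d}  FIRST(C)={d}

FOLLOW sets:
initialize: $ ∈ FOLLOW(S)
iter 1:
  A→A b: FOLLOW(A) ⊇ FIRST(b) = {b}; new: +{b}
  B→B b: FOLLOW(B) ⊇ FIRST(b) = {b}; new: +{b}
  S→a C: FOLLOW(C) ⊇ FOLLOW(S) ⊇ {$}; new: +{$}
  S→c A: FOLLOW(A) ⊇ FOLLOW(S) ⊇ {$}; new: +{$}
  S→c B: FOLLOW(B) ⊇ FOLLOW(S) ⊇ {$}; new: +{$}
  FOLLOW(S)={$}  FOLLOW(A)={$,b}  FOLLOW(B)={$,b}  FOLLOW(C)={$}
iter 2: — fixpoint
  FOLLOW(S)={$}  FOLLOW(A)={$,b}  FOLLOW(B)={$,b}  FOLLOW(C)={$}

FOLLOW(B) = ["$", "b"]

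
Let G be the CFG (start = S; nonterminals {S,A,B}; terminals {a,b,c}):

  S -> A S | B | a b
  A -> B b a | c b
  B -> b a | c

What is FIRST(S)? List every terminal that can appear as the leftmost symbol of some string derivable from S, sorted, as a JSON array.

Compute FIRST by fixpoint:
round 1:
  A via A→c b: +{c}
  B via B→b a: +{b}
  B via B→c: +{c}
  S via S→A S: +{c}
  S via S→B: +{b}
  S via S→a b: +{a}
  FIRST(S)={a,b,c}  FIRST(A)={c}  FIRST(B)={b,c}
round 2:
  A via A→B b a: +{b}
  FIRST(S)={a,b,c}  FIRST(A)={b,c}  FIRST(B)={b,c}
round 3: — fixpoint
  FIRST(S)={a,b,c}  FIRST(A)={b,c}  FIRST(B)={b,c}

FIRST(S) = ["a", "b", "c"]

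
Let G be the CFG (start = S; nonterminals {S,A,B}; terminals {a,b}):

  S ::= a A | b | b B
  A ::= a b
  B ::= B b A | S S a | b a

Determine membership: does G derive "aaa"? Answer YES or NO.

CNF form of G:
  S -> T0 A | T1 B | b
  A -> T0 T1
  B -> B X2 | S X3 | T1 T0
  T0 -> a
  T1 -> b
  X2 -> T1 A
  X3 -> S T0

CYK table (by increasing span):
  T[0,0] 'a' = {T0}  orig:{}
  T[1,1] 'a' = {T0}  orig:{}
  T[2,2] 'a' = {T0}  orig:{}
  T[0,1] 'aa' = ∅
  T[1,2] 'aa' = ∅
  T[0,2] 'aaa' = ∅

S ∉ T[0,2] ⇒ NO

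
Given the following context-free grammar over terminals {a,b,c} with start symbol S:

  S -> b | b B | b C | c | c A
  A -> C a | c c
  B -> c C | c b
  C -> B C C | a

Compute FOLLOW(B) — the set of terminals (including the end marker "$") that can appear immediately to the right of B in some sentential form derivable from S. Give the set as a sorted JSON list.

FIRST sets, iterate to fixpoint:
iter 1:
  A via A→c c: +{c}
  B via B→c C: +{c}
  C via C→B C C: +{c}
  C via C→a: +{a}
  S via S→b: +{b}
  S via S→c: +{c}
  S: {b,c}  A: {c}  B: {c}  C: {a,c}
iter 2:
  A via A→C a: +{a}
  S: {b,c}  A: {a,c}  B: {c}  C: {a,c}
iter 3: done
  S: {b,c}  A: {a,c}  B: {c}  C: {a,c}

FOLLOW iteration:
seed FOLLOW(S) with $
pass 1:
  A→C a: FOLLOW(C) ⊇ FIRST(a) = {a}; new: +{a}
  C→B C C: FOLLOW(B) ⊇ FIRST(C) = {a,c}; new: +{a,c}
  C→B C C: FOLLOW(C) ⊇ FIRST(C) = {a,c}; new: +{c}
  S→b B: FOLLOW(B) ⊇ FOLLOW(S) ⊇ {$}; new: +{$}
  S→b C: FOLLOW(C) ⊇ FOLLOW(S) ⊇ {$}; new: +{$}
  S→c A: FOLLOW(A) ⊇ FOLLOW(S) ⊇ {$}; new: +{$}
  S: {$}  A: {$}  B: {$,a,c}  C: {$,a,c}
pass 2: (stable)
  S: {$}  A: {$}  B: {$,a,c}  C: {$,a,c}

FOLLOW(B) = ["$", "a", "c"]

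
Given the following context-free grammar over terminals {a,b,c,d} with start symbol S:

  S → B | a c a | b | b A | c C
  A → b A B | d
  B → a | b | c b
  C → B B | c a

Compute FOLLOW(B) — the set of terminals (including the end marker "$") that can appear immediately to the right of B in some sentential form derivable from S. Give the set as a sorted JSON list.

FIRST iteration:
iter 1:
  A via A→b A B: +{b}
  A via A→d: +{d}
  B via B→a: +{a}
  B via B→b: +{b}
  B via B→c b: +{c}
  C via C→B B: +{a,b,c}
  S via S→B: +{a,b,c}
  S: {a,b,c}  A: {b,d}  B: {a,b,c}  C: {a,b,c}
iter 2: (stable)
  S: {a,b,c}  A: {b,d}  B: {a,b,c}  C: {a,b,c}

FOLLOW sets:
initialize: $ ∈ FOLLOW(S)
round 1:
  A→b A B: FOLLOW(A) ⊇ FIRST(B) = {a,b,c}; new: +{a,b,c}
  A→b A B: FOLLOW(B) ⊇ FOLLOW(A) ⊇ {a,b,c}; new: +{a,b,c}
  S→B: FOLLOW(B) ⊇ FOLLOW(S) ⊇ {$}; new: +{$}
  S→b A: FOLLOW(A) ⊇ FOLLOW(S) ⊇ {$}; new: +{$}
  S→c C: FOLLOW(C) ⊇ FOLLOW(S) ⊇ {$}; new: +{$}
  S: {$}  A: {$,a,b,c}  B: {$,a,b,c}  C: {$}
round 2: (no change)
  S: {$}  A: {$,a,b,c}  B: {$,a,b,c}  C: {$}

FOLLOW(B) = ["$", "a", "b", "c"]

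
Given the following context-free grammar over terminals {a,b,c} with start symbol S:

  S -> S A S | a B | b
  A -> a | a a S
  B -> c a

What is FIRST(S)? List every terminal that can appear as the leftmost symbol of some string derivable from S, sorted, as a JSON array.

Compute FIRST by fixpoint:
[1]
  A via A→a: +{a}
  B via B→c a: +{c}
  S via S→a B: +{a}
  S via S→b: +{b}
  FIRST[S]={a,b}  FIRST[A]={a}  FIRST[B]={c}
[2] done
  FIRST[S]={a,b}  FIRST[A]={a}  FIRST[B]={c}

FIRST(S) = ["a", "b"]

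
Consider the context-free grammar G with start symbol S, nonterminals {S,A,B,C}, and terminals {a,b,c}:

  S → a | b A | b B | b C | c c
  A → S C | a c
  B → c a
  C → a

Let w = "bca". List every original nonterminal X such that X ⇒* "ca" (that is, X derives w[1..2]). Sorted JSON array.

Convert to CNF:
  S -> T1 T1 | T2 A | T2 B | T2 C | a
  A -> S C | T0 T1
  B -> T1 T0
  C -> a
  T0 -> a
  T1 -> c
  T2 -> b

CYK table (by increasing span) (cells [i..j] with 1 ≤ i ≤ j ≤ 2 only):
  cell(1,1) c: {T1}  orig:{}
  cell(2,2) a: {C,S,T0}  orig:{C,S}
  cell(1,2) ca: {B}

Original NTs in T[1,2] deriving "ca": ["B"]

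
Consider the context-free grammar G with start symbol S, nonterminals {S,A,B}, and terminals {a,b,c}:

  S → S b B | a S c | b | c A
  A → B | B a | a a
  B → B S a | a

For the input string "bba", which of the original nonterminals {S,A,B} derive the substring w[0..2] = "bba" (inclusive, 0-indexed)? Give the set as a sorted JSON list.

Convert to CNF:
  S -> S X5 | T0 X6 | T2 A | b
  A -> B T0 | B X3 | T0 T0 | a
  B -> B X4 | a
  T0 -> a
  T1 -> b
  T2 -> c
  X3 -> S T0
  X4 -> S T0
  X5 -> T1 B
  X6 -> S T2

Fill CYK table bottom-up, restricted to cells inside w[0..2]:
  [0..0]={S,T1}  "b"  orig:{S}
  [1..1]={S,T1}  "b"  orig:{S}
  [2..2]={A,B,T0}  "a"  orig:{A,B}
  [0..1]=∅  "bb"
  [1..2]={X3,X4,X5}  "ba"  orig:{}
  [0..2]={S}  "bba"

Original NTs in T[0,2] deriving "bba": ["S"]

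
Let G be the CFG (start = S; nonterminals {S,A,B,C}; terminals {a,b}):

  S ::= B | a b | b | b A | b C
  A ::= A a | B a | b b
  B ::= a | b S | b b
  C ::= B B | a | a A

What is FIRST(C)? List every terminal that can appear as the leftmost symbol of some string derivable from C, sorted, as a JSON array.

Compute FIRST by fixpoint:
iter 1:
  A via A→b b: +{b}
  B via B→a: +{a}
  B via B→b S: +{b}
  C via C→B B: +{a,b}
  S via S→B: +{a,b}
  S: {a,b}  A: {b}  B: {a,b}  C: {a,b}
iter 2:
  A via A→B a: +{a}
  S: {a,b}  A: {a,b}  B: {a,b}  C: {a,b}
iter 3: (stable)
  S: {a,b}  A: {a,b}  B: {a,b}  C: {a,b}

FIRST(C) = ["a", "b"]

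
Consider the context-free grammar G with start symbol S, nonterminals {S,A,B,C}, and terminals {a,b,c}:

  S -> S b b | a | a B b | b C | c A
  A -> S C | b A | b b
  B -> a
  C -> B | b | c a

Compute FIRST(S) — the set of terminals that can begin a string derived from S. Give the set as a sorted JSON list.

Compute FIRST by fixpoint:
round 1:
  A via A→b A: +{b}
  B via B→a: +{a}
  C via C→B: +{a}
  C via C→b: +{b}
  C via C→c a: +{c}
  S via S→a: +{a}
  S via S→b C: +{b}
  S via S→c A: +{c}
  S: {a,b,c}  A: {b}  B: {a}  C: {a,b,c}
round 2:
  A via A→S C: +{a,c}
  S: {a,b,c}  A: {a,b,c}  B: {a}  C: {a,b,c}
round 3: — fixpoint
  S: {a,b,c}  A: {a,b,c}  B: {a}  C: {a,b,c}

FIRST(S) = ["a", "b", "c"]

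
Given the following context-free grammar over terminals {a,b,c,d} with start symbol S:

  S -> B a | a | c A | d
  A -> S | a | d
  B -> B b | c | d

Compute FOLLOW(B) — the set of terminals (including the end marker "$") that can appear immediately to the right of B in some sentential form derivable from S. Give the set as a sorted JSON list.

FIRST iteration:
[1]
  A via A→a: +{a}
  A via A→d: +{d}
  B via B→c: +{c}
  B via B→d: +{d}
  S via S→B a: +{c,d}
  S via S→a: +{a}
  FIRST(S)={a,c,d}  FIRST(A)={a,d}  FIRST(B)={c,d}
[2]
  A via A→S: +{c}
  FIRST(S)={a,c,d}  FIRST(A)={a,c,d}  FIRST(B)={c,d}
[3] (no change)
  FIRST(S)={a,c,d}  FIRST(A)={a,c,d}  FIRST(B)={c,d}

Compute FOLLOW by fixpoint:
initialize: $ ∈ FOLLOW(S)
pass 1:
  B→B b: FOLLOW(B) ⊇ FIRST(b) = {b}; new: +{b}
  S→B a: FOLLOW(B) ⊇ FIRST(a) = {a}; new: +{a}
  S→c A: FOLLOW(A) ⊇ FOLLOW(S) ⊇ {$}; new: +{$}
  FOLLOW(S)={$}  FOLLOW(A)={$}  FOLLOW(B)={a,b}
pass 2: — fixpoint
  FOLLOW(S)={$}  FOLLOW(A)={$}  FOLLOW(B)={a,b}

FOLLOW(B) = ["a", "b"]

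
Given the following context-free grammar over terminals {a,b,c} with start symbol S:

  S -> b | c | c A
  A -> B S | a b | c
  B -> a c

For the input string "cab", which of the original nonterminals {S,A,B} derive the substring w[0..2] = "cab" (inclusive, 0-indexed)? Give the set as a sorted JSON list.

Convert to CNF:
  S -> T2 A | b | c
  A -> B S | T0 T1 | c
  B -> T0 T2
  T0 -> a
  T1 -> b
  T2 -> c

CYK table (by increasing span) — only the sub-triangle for w[0..2]:
  [0..0]={A,S,T2}  "c"  orig:{A,S}
  [1..1]={T0}  "a"  orig:{}
  [2..2]={S,T1}  "b"  orig:{S}
  [0..1]=∅  "ca"
  [1..2]={A}  "ab"
  [0..2]={S}  "cab"

Original NTs in T[0,2] deriving "cab": ["S"]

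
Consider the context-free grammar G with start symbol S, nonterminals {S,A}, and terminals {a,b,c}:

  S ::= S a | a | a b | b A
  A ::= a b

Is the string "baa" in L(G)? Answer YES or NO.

Convert to CNF:
  S -> S T0 | T0 T1 | T1 A | a
  A -> T0 T1
  T0 -> a
  T1 -> b

CYK fill:
  cell(0,0) b: {T1}  orig:{}
  cell(1,1) a: {S,T0}  orig:{S}
  cell(2,2) a: {S,T0}  orig:{S}
  cell(0,1) ba: ∅
  cell(1,2) aa: {S}
  cell(0,2) baa: ∅

S ∉ T[0,2] ⇒ NO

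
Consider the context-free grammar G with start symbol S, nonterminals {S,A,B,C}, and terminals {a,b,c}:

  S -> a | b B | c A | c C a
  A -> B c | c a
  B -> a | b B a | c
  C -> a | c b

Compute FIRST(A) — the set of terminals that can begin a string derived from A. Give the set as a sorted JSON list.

FIRST sets, iterate to fixpoint:
pass 1:
  A via A→c a: +{c}
  B via B→a: +{a}
  B via B→b B a: +{b}
  B via B→c: +{c}
  C via C→a: +{a}
  C via C→c b: +{c}
  S via S→a: +{a}
  S via S→b B: +{b}
  S via S→c A: +{c}
  FIRST(S)={a,b,c}  FIRST(A)={c}  FIRST(B)={a,b,c}  FIRST(C)={a,c}
pass 2:
  A via A→B c: +{a,b}
  FIRST(S)={a,b,c}  FIRST(A)={a,b,c}  FIRST(B)={a,b,c}  FIRST(C)={a,c}
pass 3: — fixpoint
  FIRST(S)={a,b,c}  FIRST(A)={a,b,c}  FIRST(B)={a,b,c}  FIRST(C)={a,c}

FIRST(A) = ["a", "b", "c"]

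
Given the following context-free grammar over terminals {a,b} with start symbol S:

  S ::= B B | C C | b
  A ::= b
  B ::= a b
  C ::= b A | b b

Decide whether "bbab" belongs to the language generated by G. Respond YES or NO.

Convert to CNF:
  S -> B B | C C | b
  A -> b
  B -> T0 T1
  C -> T1 A | T1 T1
  T0 -> a
  T1 -> b

CYK table (by increasing span):
  T[0,0] 'b' = {A,S,T1}  orig:{A,S}
  T[1,1] 'b' = {A,S,T1}  orig:{A,S}
  T[2,2] 'a' = {T0}  orig:{}
  T[3,3] 'b' = {A,S,T1}  orig:{A,S}
  T[0,1] 'bb' = {C}
  T[1,2] 'ba' = ∅
  T[2,3] 'ab' = {B}
  T[0,2] 'bba' = ∅
  T[1,3] 'bab' = ∅
  T[0,3] 'bbab' = ∅

S ∉ T[0,3] ⇒ NO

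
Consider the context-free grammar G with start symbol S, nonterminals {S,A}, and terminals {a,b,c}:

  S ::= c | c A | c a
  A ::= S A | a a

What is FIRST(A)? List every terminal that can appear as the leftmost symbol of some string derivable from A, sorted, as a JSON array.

Compute FIRST by fixpoint:
[1]
  A via A→a a: +{a}
  S via S→c: +{c}
  S: {c}  A: {a}
[2]
  A via A→S A: +{c}
  S: {c}  A: {a,c}
[3] — fixpoint
  S: {c}  A: {a,c}

FIRST(A) = ["a", "c"]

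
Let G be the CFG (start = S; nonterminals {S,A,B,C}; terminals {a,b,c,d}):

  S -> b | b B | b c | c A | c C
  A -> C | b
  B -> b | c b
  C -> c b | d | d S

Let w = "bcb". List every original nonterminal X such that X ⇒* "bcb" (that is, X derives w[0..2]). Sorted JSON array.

CNF form of G:
  S -> T0 A | T0 C | T1 B | T1 T0 | b
  A -> T0 T1 | T2 S | b | d
  B -> T0 T1 | b
  C -> T0 T1 | T2 S | d
  T0 -> c
  T1 -> b
  T2 -> d

CYK fill (cells [i..j] with 0 ≤ i ≤ j ≤ 2 only):
  T[0,0] 'b' = {A,B,S,T1}  orig:{A,B,S}
  T[1,1] 'c' = {T0}  orig:{}
  T[2,2] 'b' = {A,B,S,T1}  orig:{A,B,S}
  T[0,1] 'bc' = {S}
  T[1,2] 'cb' = {A,B,C,S}
  T[0,2] 'bcb' = {S}

Original NTs in T[0,2] deriving "bcb": ["S"]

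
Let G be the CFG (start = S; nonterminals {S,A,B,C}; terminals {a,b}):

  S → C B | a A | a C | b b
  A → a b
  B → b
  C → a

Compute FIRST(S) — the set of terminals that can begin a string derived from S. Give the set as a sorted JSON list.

FIRST sets, iterate to fixpoint:
round 1:
  A via A→a b: +{a}
  B via B→b: +{b}
  C via C→a: +{a}
  S via S→C B: +{a}
  S via S→b b: +{b}
  FIRST[S]={a,b}  FIRST[A]={a}  FIRST[B]={b}  FIRST[C]={a}
round 2: done
  FIRST[S]={a,b}  FIRST[A]={a}  FIRST[B]={b}  FIRST[C]={a}

FIRST(S) = ["a", "b"]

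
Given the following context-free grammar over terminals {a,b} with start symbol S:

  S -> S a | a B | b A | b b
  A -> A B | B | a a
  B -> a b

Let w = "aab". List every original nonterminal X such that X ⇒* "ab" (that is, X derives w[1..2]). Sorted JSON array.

CNF form of G:
  S -> S T0 | T0 B | T1 A | T1 T1
  A -> A B | T0 T0 | T0 T1
  B -> T0 T1
  T0 -> a
  T1 -> b

CYK fill, restricted to cells inside w[1..2]:
  T[1,1] 'a' = {T0}  orig:{}
  T[2,2] 'b' = {T1}  orig:{}
  T[1,2] 'ab' = {A,B}

Original NTs in T[1,2] deriving "ab": ["A", "B"]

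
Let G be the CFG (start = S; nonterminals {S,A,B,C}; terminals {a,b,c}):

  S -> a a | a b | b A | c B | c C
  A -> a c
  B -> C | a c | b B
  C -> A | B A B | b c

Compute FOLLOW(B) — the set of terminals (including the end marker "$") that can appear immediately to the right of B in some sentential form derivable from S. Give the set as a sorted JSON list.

FIRST iteration:
[1]
  A via A→a c: +{a}
  B via B→a c: +{a}
  B via B→b B: +{b}
  C via C→A: +{a}
  C via C→B A B: +{b}
  S via S→a a: +{a}
  S via S→b A: +{b}
  S via S→c B: +{c}
  FIRST(S)={a,b,c}  FIRST(A)={a}  FIRST(B)={a,b}  FIRST(C)={a,b}
[2] (stable)
  FIRST(S)={a,b,c}  FIRST(A)={a}  FIRST(B)={a,b}  FIRST(C)={a,b}

FOLLOW iteration:
FOLLOW(S) := {$}
iter 1:
  C→B A B: FOLLOW(B) ⊇ FIRST(A) = {a}; new: +{a}
  C→B A B: FOLLOW(A) ⊇ FIRST(B) = {a,b}; new: +{a,b}
  S→b A: FOLLOW(A) ⊇ FOLLOW(S) ⊇ {$}; new: +{$}
  S→c B: FOLLOW(B) ⊇ FOLLOW(S) ⊇ {$}; new: +{$}
  S→c C: FOLLOW(C) ⊇ FOLLOW(S) ⊇ {$}; new: +{$}
  S: {$}  A: {$,a,b}  B: {$,a}  C: {$}
iter 2:
  B→C: FOLLOW(C) ⊇ FOLLOW(B) ⊇ {$,a}; new: +{a}
  S: {$}  A: {$,a,b}  B: {$,a}  C: {$,a}
iter 3: (no change)
  S: {$}  A: {$,a,b}  B: {$,a}  C: {$,a}

FOLLOW(B) = ["$", "a"]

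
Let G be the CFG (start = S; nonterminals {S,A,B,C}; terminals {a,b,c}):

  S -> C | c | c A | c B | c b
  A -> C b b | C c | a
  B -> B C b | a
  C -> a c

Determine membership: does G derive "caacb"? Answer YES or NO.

Convert to CNF:
  S -> T1 A | T1 B | T1 T0 | T2 T1 | c
  A -> C T1 | C X3 | a
  B -> B X4 | a
  C -> T2 T1
  T0 -> b
  T1 -> c
  T2 -> a
  X3 -> T0 T0
  X4 -> C T0

CYK fill:
  cell(0,0) c: {S,T1}  orig:{S}
  cell(1,1) a: {A,B,T2}  orig:{A,B}
  cell(2,2) a: {A,B,T2}  orig:{A,B}
  cell(3,3) c: {S,T1}  orig:{S}
  cell(4,4) b: {T0}  orig:{}
  cell(0,1) ca: {S}
  cell(1,2) aa: ∅
  cell(2,3) ac: {C,S}
  cell(3,4) cb: {S}
  cell(0,2) caa: ∅
  cell(1,3) aac: ∅
  cell(2,4) acb: {X4}  orig:{}
  cell(0,3) caac: ∅
  cell(1,4) aacb: {B}
  cell(0,4) caacb: {S}

S ∈ T[0,4] ⇒ YES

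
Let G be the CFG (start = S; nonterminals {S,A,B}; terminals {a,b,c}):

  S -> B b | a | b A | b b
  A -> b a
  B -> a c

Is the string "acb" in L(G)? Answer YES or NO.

Convert to CNF:
  S -> B T0 | T0 A | T0 T0 | a
  A -> T0 T1
  B -> T1 T2
  T0 -> b
  T1 -> a
  T2 -> c

CYK fill:
  cell(0,0) a: {S,T1}  orig:{S}
  cell(1,1) c: {T2}  orig:{}
  cell(2,2) b: {T0}  orig:{}
  cell(0,1) ac: {B}
  cell(1,2) cb: ∅
  cell(0,2) acb: {S}

S ∈ T[0,2] ⇒ YES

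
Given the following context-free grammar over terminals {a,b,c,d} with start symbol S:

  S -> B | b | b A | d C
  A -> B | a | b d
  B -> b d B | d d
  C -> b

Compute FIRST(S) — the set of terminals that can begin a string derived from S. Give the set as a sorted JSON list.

FIRST iteration:
round 1:
  A via A→a: +{a}
  A via A→b d: +{b}
  B via B→b d B: +{b}
  B via B→d d: +{d}
  C via C→b: +{b}
  S via S→B: +{b,d}
  FIRST(S)={b,d}  FIRST(A)={a,b}  FIRST(B)={b,d}  FIRST(C)={b}
round 2:
  A via A→B: +{d}
  FIRST(S)={b,d}  FIRST(A)={a,b,d}  FIRST(B)={b,d}  FIRST(C)={b}
round 3: done
  FIRST(S)={b,d}  FIRST(A)={a,b,d}  FIRST(B)={b,d}  FIRST(C)={b}

FIRST(S) = ["b", "d"]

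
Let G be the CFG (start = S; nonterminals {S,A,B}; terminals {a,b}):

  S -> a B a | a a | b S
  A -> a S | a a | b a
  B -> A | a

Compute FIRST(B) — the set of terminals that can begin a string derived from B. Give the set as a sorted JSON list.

FIRST iteration:
pass 1:
  A via A→a S: +{a}
  A via A→b a: +{b}
  B via B→A: +{a,b}
  S via S→a B a: +{a}
  S via S→b S: +{b}
  FIRST(S)={a,b}  FIRST(A)={a,b}  FIRST(B)={a,b}
pass 2: (no change)
  FIRST(S)={a,b}  FIRST(A)={a,b}  FIRST(B)={a,b}

FIRST(B) = ["a", "b"]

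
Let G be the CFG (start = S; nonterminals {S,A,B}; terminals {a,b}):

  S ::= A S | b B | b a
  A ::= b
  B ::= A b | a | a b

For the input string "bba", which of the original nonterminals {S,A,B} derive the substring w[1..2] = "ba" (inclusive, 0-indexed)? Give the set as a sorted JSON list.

CNF form of G:
  S -> A S | T0 B | T0 T1
  A -> b
  B -> A T0 | T1 T0 | a
  T0 -> b
  T1 -> a

Fill CYK table bottom-up, restricted to cells inside w[1..2]:
  [1..1]={A,T0}  "b"  orig:{A}
  [2..2]={B,T1}  "a"  orig:{B}
  [1..2]={S}  "ba"

Original NTs in T[1,2] deriving "ba": ["S"]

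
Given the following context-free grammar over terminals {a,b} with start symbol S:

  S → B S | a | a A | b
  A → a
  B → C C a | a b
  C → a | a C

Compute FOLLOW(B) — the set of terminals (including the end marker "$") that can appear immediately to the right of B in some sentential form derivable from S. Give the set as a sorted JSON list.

FIRST iteration:
pass 1:
  A via A→a: +{a}
  B via B→a b: +{a}
  C via C→a: +{a}
  S via S→B S: +{a}
  S via S→b: +{b}
  S: {a,b}  A: {a}  B: {a}  C: {a}
pass 2: done
  S: {a,b}  A: {a}  B: {a}  C: {a}

Compute FOLLOW by fixpoint:
FOLLOW(S) := {$}
iter 1:
  B→C C a: FOLLOW(C) ⊇ FIRST(C) = {a}; new: +{a}
  S→B S: FOLLOW(B) ⊇ FIRST(S) = {a,b}; new: +{a,b}
  S→a A: FOLLOW(A) ⊇ FOLLOW(S) ⊇ {$}; new: +{$}
  FOLLOW(S)={$}  FOLLOW(A)={$}  FOLLOW(B)={a,b}  FOLLOW(C)={a}
iter 2: (no change)
  FOLLOW(S)={$}  FOLLOW(A)={$}  FOLLOW(B)={a,b}  FOLLOW(C)={a}

FOLLOW(B) = ["a", "b"]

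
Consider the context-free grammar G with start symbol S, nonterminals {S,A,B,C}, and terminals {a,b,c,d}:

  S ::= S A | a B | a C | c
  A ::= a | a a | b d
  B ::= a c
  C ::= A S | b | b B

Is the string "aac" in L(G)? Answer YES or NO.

Convert to CNF:
  S -> S A | T0 B | T0 C | c
  A -> T0 T0 | T1 T2 | a
  B -> T0 T3
  C -> A S | T1 B | b
  T0 -> a
  T1 -> b
  T2 -> d
  T3 -> c

CYK table (by increasing span):
  [0..0]={A,T0}  "a"  orig:{A}
  [1..1]={A,T0}  "a"  orig:{A}
  [2..2]={S,T3}  "c"  orig:{S}
  [0..1]={A}  "aa"
  [1..2]={B,C}  "ac"
  [0..2]={C,S}  "aac"

S ∈ T[0,2] ⇒ YES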